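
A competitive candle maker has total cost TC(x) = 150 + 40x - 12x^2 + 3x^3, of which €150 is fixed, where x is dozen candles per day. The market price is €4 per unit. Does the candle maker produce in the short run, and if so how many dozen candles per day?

Strip out fixed cost: VC = 40x - 12x^2 + 3x^3. Then AVC = 40 - 12x + 3x^2 and MC = 40 - 24x + 9x^2.
AVC is minimized where dAVC/dx = -12 + 6x = 0, at x = 2; min AVC = 40 - 12·2 + 3·2^2 = €28.
P = €4 lies below min AVC = €28; no output level covers variable cost.
Shutting down limits the loss to fixed cost, €150.

Shut down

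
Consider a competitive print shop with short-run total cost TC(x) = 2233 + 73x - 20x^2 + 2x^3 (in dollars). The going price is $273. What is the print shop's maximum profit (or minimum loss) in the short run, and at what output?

Profit = -$233 at x = 10

AVC = 73 - 20x + 2x^2; min AVC = $23 at x = 5. Since P = $273 ≥ min AVC, the firm produces.
With MC = 73 - 40x + 6x^2, P = MC on the upward-sloping part at x* = 10.
TR = 273·10 = 2730. TC = 2233 + 730 = 2963. Profit = 2730 − 2963 = -$233.
By producing, the firm covers all variable cost plus $2000 of fixed cost; shutting down would lose the full $2233.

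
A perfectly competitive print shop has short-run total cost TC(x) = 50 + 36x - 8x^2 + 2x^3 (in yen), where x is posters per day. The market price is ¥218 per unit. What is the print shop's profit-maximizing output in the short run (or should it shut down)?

Produce at x = 7

Strip out fixed cost: VC = 36x - 8x^2 + 2x^3. Then AVC = 36 - 8x + 2x^2 and MC = 36 - 16x + 6x^2.
AVC hits its minimum where MC = AVC, at x = 2, giving min AVC = 36 - 8·2 + 2·2^2 = ¥28.
P = ¥218 exceeds min AVC = ¥28, so the firm stays open.
P = MC gives -182 - 16x + 6x^2 = 0, with roots -13/3 and 7. Take the larger (rising MC): x* = 7.
Check: AVC at x = 7 is ¥78 ≤ P, so revenue covers variable cost.
Profit = P·x − TC = 218·7 − 596 = ¥930.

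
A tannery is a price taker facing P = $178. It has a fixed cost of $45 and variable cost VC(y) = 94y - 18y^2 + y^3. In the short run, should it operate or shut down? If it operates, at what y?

Produce at y = 14

From TC, MC = TC'(y) = 94 - 36y + 3y^2 and AVC = VC/y = 94 - 18y + y^2.
AVC is minimized where dAVC/dy = -18 + 2y = 0, at y = 9; min AVC = 94 - 18·9 + 9^2 = $13.
P = $178 exceeds min AVC = $13, so the firm stays open.
Set P = MC: 178 = 94 - 36y + 3y^2 → -84 - 36y + 3y^2 = 0. The roots are y = -2 and y = 14; the profit-maximizing output is on the rising part of MC, so y* = 14.
Check: AVC at y = 14 is $38 ≤ P, so revenue covers variable cost.
Profit = P·y − TC = 178·14 − 577 = $1915.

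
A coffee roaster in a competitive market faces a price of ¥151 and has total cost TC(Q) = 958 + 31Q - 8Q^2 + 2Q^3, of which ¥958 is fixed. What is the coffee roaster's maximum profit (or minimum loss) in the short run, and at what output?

Profit = -¥382 at Q = 6

AVC = 31 - 8Q + 2Q^2 has its minimum ¥23 at Q = 2; price ¥151 clears that bar, so the firm operates.
With MC = 31 - 16Q + 6Q^2, P = MC on the upward-sloping part at Q* = 6.
TR = 151·6 = 906. TC = 958 + 330 = 1288. Profit = 906 − 1288 = -¥382.
That loss of ¥382 beats the ¥958 the firm would lose by shutting down; producing recovers ¥576 of fixed cost.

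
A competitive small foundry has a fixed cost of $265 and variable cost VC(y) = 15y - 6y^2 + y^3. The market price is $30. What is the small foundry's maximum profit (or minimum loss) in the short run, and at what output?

AVC = 15 - 6y + y^2; min AVC = $6 at y = 3. Since P = $30 ≥ min AVC, the firm produces.
With MC = 15 - 12y + 3y^2, P = MC on the upward-sloping part at y* = 5.
TR = 30·5 = 150. TC = 265 + 50 = 315. Profit = 150 − 315 = -$165.
By producing, the firm covers all variable cost plus $100 of fixed cost; shutting down would lose the full $265.

Profit = -$165 at y = 5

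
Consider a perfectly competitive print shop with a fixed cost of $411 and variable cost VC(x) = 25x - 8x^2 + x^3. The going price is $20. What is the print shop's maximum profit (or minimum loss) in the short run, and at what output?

AVC = 25 - 8x + x^2; min AVC = $9 at x = 4. Since P = $20 ≥ min AVC, the firm produces.
MC = 25 - 16x + 3x^2. Setting P = MC and taking the root on the rising branch gives x* = 5.
TR = 20·5 = 100. TC = 411 + 50 = 461. Profit = 100 − 461 = -$361.
That loss of $361 beats the $411 the firm would lose by shutting down; producing recovers $50 of fixed cost.

Profit = -$361 at x = 5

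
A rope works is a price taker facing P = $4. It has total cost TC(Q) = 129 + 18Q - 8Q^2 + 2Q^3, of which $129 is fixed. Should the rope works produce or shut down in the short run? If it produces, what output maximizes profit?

Variable cost is VC = 18Q - 8Q^2 + 2Q^3, so AVC = VC/Q = 18 - 8Q + 2Q^2 and MC = dTC/dQ = 18 - 16Q + 6Q^2.
AVC is minimized where dAVC/dQ = -8 + 4Q = 0, at Q = 2; min AVC = 18 - 8·2 + 2·2^2 = $10.
Since P = $4 < min AVC = $10, price fails to cover variable cost at any output.
Shutting down limits the loss to fixed cost, $129.

Shut down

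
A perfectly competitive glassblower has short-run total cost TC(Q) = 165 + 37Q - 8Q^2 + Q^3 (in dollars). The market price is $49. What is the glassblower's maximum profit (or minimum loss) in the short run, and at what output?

Profit = -$21 at Q = 6

AVC = 37 - 8Q + Q^2; min AVC = $21 at Q = 4. Since P = $49 ≥ min AVC, the firm produces.
With MC = 37 - 16Q + 3Q^2, P = MC on the upward-sloping part at Q* = 6.
TR = 49·6 = 294. TC = 165 + 150 = 315. Profit = 294 − 315 = -$21.
By producing, the firm covers all variable cost plus $144 of fixed cost; shutting down would lose the full $165.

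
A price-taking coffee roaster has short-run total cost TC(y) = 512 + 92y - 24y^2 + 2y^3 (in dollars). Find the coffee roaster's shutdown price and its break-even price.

Shutdown price = $20; break-even price = $92

Shutdown price = min AVC. AVC = 92 - 24y + 2y^2, with vertex at y = 6 and minimum $20.
ATC = 512/y + 92 - 24y + 2y^2. Setting dATC/dy = −512/y^2 − 24 + 4y = 0 gives y = 8 (since 4·8^3 − 24·8^2 = 512).
min ATC = 512/8 + 92 − 24·8 + 2·8^2 = $92. That is the break-even price.
Between these two prices the firm operates at a loss; above $92 it earns a profit.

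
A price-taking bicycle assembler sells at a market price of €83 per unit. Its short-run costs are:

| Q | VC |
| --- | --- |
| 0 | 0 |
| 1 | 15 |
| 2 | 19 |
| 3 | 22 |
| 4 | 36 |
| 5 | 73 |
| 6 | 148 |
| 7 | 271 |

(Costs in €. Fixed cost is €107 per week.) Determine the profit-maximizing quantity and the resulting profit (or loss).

Q = 6; profit = €243

Compute π = P·Q − TC at each output: Q=0: -107; Q=1: -39; Q=2: 40; Q=3: 120; Q=4: 189; Q=5: 235; Q=6: 243; Q=7: 203.
Profit is maximized at Q = 6. AVC there is 148/6 = €24.67 ≤ P, so producing beats shutting down (which would give -€107).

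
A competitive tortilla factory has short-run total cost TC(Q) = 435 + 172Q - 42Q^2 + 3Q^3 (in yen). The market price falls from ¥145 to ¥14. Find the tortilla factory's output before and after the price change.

AVC = 172 - 42Q + 3Q^2, minimized at Q = 7 where min AVC = ¥25. MC = 172 - 84Q + 9Q^2.
At P = ¥145 ≥ min AVC, set P = MC on the rising branch: Q = 9.
At P = ¥14 < min AVC = ¥25, price no longer covers variable cost at any output, so the firm shuts down: Q = 0.

Output falls from 9 to 0 (the firm shuts down)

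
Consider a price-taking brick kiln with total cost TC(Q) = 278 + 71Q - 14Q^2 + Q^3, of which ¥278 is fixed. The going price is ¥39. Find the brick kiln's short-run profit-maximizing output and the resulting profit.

AVC = 71 - 14Q + Q^2; min AVC = ¥22 at Q = 7. Since P = ¥39 ≥ min AVC, the firm produces.
With MC = 71 - 28Q + 3Q^2, P = MC on the upward-sloping part at Q* = 8.
TR = 39·8 = 312. TC = 278 + 184 = 462. Profit = 312 − 462 = -¥150.
Shutting down would mean losing the fixed cost of ¥278, so operating at a loss of ¥150 is better by ¥128.

Profit = -¥150 at Q = 8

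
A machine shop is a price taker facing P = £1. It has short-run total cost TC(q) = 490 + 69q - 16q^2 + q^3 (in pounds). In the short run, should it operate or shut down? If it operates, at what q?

Shut down

Variable cost is VC = 69q - 16q^2 + q^3, so AVC = VC/q = 69 - 16q + q^2 and MC = dTC/dq = 69 - 32q + 3q^2.
The AVC parabola has its vertex at q = 16/2 = 8, where AVC = 69 - 16·8 + 8^2 = £5.
P = £1 lies below min AVC = £5; no output level covers variable cost.
Best response: produce nothing and absorb the £490 fixed cost.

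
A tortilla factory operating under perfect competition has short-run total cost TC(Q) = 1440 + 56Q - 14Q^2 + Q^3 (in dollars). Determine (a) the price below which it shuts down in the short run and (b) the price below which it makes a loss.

Shutdown price = min AVC. AVC = 56 - 14Q + Q^2, with vertex at Q = 7 and minimum $7.
ATC = 1440/Q + 56 - 14Q + Q^2. Setting dATC/dQ = −1440/Q^2 − 14 + 2Q = 0 gives Q = 12 (since 2·12^3 − 14·12^2 = 1440).
min ATC = 1440/12 + 56 − 14·12 + 12^2 = $152. That is the break-even price.
For $7 ≤ P < $152 the firm produces at a loss; below $7 it shuts down.

Shutdown price = $7; break-even price = $152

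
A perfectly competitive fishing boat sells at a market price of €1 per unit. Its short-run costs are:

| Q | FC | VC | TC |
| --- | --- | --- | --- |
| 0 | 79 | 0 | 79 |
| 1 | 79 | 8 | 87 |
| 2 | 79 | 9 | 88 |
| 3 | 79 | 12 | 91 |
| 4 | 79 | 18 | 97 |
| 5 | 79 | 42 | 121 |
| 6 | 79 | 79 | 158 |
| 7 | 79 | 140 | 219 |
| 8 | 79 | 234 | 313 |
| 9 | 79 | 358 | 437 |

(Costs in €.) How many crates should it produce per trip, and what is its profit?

Tabulate TR − TC: Q=0: -79; Q=1: -86; Q=2: -86; Q=3: -88; Q=4: -93; Q=5: -116; Q=6: -152; Q=7: -212; Q=8: -305; Q=9: -428.
Profit is highest at Q = 0. Equivalently, the lowest AVC in the table is 12/3 ≈ €4 at Q = 3, and P = €1 falls below it — price never covers variable cost, so the firm shuts down and loses only its fixed cost.

Q = 0 (shut down); profit = -€79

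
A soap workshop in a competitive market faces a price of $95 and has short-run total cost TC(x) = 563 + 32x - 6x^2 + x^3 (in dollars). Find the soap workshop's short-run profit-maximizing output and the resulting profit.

Profit = -$171 at x = 7

AVC = 32 - 6x + x^2 has its minimum $23 at x = 3; price $95 clears that bar, so the firm operates.
With MC = 32 - 12x + 3x^2, P = MC on the upward-sloping part at x* = 7.
TR = 95·7 = 665. TC = 563 + 273 = 836. Profit = 665 − 836 = -$171.
By producing, the firm covers all variable cost plus $392 of fixed cost; shutting down would lose the full $563.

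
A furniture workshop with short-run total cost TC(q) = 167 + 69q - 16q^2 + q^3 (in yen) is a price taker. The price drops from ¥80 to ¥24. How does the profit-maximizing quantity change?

Output falls from 11 to 9

AVC = 69 - 16q + q^2, minimized at q = 8 where min AVC = ¥5. MC = 69 - 32q + 3q^2.
At P = ¥80 ≥ min AVC, set P = MC on the rising branch: q = 11.
At P = ¥24 ≥ min AVC, set P = MC: q = 9. The firm stays open but cuts output.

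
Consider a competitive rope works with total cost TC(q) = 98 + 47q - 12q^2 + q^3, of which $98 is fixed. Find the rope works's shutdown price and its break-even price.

Shutdown price = $11; break-even price = $26

AVC = 47 - 12q + q^2; minimized at q = 6, giving min AVC = $11. That is the shutdown price.
ATC = 98/q + 47 - 12q + q^2. Setting dATC/dq = −98/q^2 − 12 + 2q = 0 gives q = 7 (since 2·7^3 − 12·7^2 = 98).
min ATC = 98/7 + 47 − 12·7 + 7^2 = $26. That is the break-even price.
Between these two prices the firm operates at a loss; above $26 it earns a profit.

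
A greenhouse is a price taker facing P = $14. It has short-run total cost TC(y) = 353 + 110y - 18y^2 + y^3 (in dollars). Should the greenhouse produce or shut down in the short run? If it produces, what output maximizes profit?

Shut down

Strip out fixed cost: VC = 110y - 18y^2 + y^3. Then AVC = 110 - 18y + y^2 and MC = 110 - 36y + 3y^2.
AVC is minimized where dAVC/dy = -18 + 2y = 0, at y = 9; min AVC = 110 - 18·9 + 9^2 = $29.
With P < min AVC ($14 < $29), every unit sold adds to the loss.
The firm minimizes its loss by shutting down and losing only its fixed cost of $353.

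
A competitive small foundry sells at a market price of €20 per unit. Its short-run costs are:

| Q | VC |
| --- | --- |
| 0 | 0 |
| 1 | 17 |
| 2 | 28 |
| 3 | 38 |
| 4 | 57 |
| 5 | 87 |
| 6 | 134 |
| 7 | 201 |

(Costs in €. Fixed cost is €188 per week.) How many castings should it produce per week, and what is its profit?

Q = 4; profit = -€165

Tabulate TR − TC: Q=0: -188; Q=1: -185; Q=2: -176; Q=3: -166; Q=4: -165; Q=5: -175; Q=6: -202; Q=7: -249.
Profit is maximized at Q = 4. AVC there is 57/4 = €14.25 ≤ P, so producing beats shutting down (which would give -€188).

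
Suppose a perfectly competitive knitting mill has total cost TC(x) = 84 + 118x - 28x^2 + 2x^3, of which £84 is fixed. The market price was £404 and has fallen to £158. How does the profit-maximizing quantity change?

Output falls from 13 to 10

AVC = 118 - 28x + 2x^2, minimized at x = 7 where min AVC = £20. MC = 118 - 56x + 6x^2.
With P = £404 above the shutdown price, P = MC gives x = 13.
At P = £158 ≥ min AVC, set P = MC: x = 10. The firm stays open but cuts output.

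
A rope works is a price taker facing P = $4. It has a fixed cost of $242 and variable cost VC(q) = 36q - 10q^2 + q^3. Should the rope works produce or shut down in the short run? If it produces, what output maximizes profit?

Variable cost is VC = 36q - 10q^2 + q^3, so AVC = VC/q = 36 - 10q + q^2 and MC = dTC/dq = 36 - 20q + 3q^2.
The AVC parabola has its vertex at q = 10/2 = 5, where AVC = 36 - 10·5 + 5^2 = $11.
P = $4 lies below min AVC = $11; no output level covers variable cost.
Shutting down limits the loss to fixed cost, $242.

Shut down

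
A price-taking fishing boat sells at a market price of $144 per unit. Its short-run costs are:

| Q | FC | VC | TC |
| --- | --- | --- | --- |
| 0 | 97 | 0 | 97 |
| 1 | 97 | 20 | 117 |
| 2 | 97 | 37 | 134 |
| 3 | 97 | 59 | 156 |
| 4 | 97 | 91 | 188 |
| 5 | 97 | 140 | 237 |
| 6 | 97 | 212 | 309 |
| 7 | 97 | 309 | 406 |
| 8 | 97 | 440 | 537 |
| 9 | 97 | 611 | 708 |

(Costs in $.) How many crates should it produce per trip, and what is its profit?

Profit at each row (π = 144Q − TC): Q=0: -97; Q=1: 27; Q=2: 154; Q=3: 276; Q=4: 388; Q=5: 483; Q=6: 555; Q=7: 602; Q=8: 615; Q=9: 588.
Profit is maximized at Q = 8. AVC there is 440/8 = $55 ≤ P, so producing beats shutting down (which would give -$97).

Q = 8; profit = $615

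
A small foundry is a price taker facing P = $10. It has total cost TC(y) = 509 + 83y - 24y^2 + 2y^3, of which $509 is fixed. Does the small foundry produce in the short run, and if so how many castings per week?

Shut down

Variable cost is VC = 83y - 24y^2 + 2y^3, so AVC = VC/y = 83 - 24y + 2y^2 and MC = dTC/dy = 83 - 48y + 6y^2.
AVC is minimized where dAVC/dy = -24 + 4y = 0, at y = 6; min AVC = 83 - 24·6 + 2·6^2 = $11.
With P < min AVC ($10 < $11), every unit sold adds to the loss.
Best response: produce nothing and absorb the $509 fixed cost.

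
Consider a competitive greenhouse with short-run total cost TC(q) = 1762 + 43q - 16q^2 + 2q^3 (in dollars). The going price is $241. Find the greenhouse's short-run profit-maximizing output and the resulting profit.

Profit = -$142 at q = 9

AVC = 43 - 16q + 2q^2; min AVC = $11 at q = 4. Since P = $241 ≥ min AVC, the firm produces.
With MC = 43 - 32q + 6q^2, P = MC on the upward-sloping part at q* = 9.
TR = 241·9 = 2169. TC = 1762 + 549 = 2311. Profit = 2169 − 2311 = -$142.
That loss of $142 beats the $1762 the firm would lose by shutting down; producing recovers $1620 of fixed cost.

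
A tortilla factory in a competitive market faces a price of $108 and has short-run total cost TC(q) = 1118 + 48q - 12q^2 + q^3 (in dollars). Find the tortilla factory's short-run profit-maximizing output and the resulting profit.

AVC = 48 - 12q + q^2 has its minimum $12 at q = 6; price $108 clears that bar, so the firm operates.
With MC = 48 - 24q + 3q^2, P = MC on the upward-sloping part at q* = 10.
TR = 108·10 = 1080. TC = 1118 + 280 = 1398. Profit = 1080 − 1398 = -$318.
By producing, the firm covers all variable cost plus $800 of fixed cost; shutting down would lose the full $1118.

Profit = -$318 at q = 10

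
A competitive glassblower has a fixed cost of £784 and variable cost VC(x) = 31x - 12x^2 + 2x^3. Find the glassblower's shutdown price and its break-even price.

Shutdown price = £13; break-even price = £157

Shutdown price = min AVC. AVC = 31 - 12x + 2x^2, with vertex at x = 3 and minimum £13.
ATC = 784/x + 31 - 12x + 2x^2. Setting dATC/dx = −784/x^2 − 12 + 4x = 0 gives x = 7 (since 4·7^3 − 12·7^2 = 784).
min ATC = 784/7 + 31 − 12·7 + 2·7^2 = £157. That is the break-even price.
For £13 ≤ P < £157 the firm produces at a loss; below £13 it shuts down.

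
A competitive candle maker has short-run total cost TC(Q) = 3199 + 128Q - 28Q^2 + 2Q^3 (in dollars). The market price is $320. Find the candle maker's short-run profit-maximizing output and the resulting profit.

AVC = 128 - 28Q + 2Q^2 has its minimum $30 at Q = 7; price $320 clears that bar, so the firm operates.
With MC = 128 - 56Q + 6Q^2, P = MC on the upward-sloping part at Q* = 12.
TR = 320·12 = 3840. TC = 3199 + 960 = 4159. Profit = 3840 − 4159 = -$319.
That loss of $319 beats the $3199 the firm would lose by shutting down; producing recovers $2880 of fixed cost.

Profit = -$319 at Q = 12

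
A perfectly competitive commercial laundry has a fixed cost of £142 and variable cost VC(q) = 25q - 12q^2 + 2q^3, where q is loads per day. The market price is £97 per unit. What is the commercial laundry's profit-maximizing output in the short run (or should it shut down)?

Produce at q = 6

From TC, MC = TC'(q) = 25 - 24q + 6q^2 and AVC = VC/q = 25 - 12q + 2q^2.
The AVC parabola has its vertex at q = 12/4 = 3, where AVC = 25 - 12·3 + 2·3^2 = £7.
Because £97 ≥ £7, revenue can cover variable cost; the firm operates.
Solving P = MC: -72 - 24q + 6q^2 = 0 ⇒ q = -2 or 6. On the upward-sloping branch, q* = 6.
Check: AVC at q = 6 is £25 ≤ P, so revenue covers variable cost.
Profit = P·q − TC = 97·6 − 292 = £290.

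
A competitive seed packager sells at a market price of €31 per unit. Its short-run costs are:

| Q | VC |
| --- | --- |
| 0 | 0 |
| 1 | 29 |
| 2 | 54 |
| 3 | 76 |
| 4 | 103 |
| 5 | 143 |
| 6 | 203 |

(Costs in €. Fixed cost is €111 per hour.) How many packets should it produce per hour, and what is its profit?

Tabulate TR − TC: Q=0: -111; Q=1: -109; Q=2: -103; Q=3: -94; Q=4: -90; Q=5: -99; Q=6: -128.
Profit is maximized at Q = 4. AVC there is 103/4 = €25.75 ≤ P, so producing beats shutting down (which would give -€111).

Q = 4; profit = -€90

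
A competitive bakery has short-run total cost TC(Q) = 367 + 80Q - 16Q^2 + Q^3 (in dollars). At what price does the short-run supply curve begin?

$16 per unit

The shutdown price is the minimum of AVC. VC = 80Q - 16Q^2 + Q^3, so AVC = 80 - 16Q + Q^2.
At the minimum of AVC, MC = AVC. MC = 80 - 32Q + 3Q^2; setting MC = AVC gives 2Q^2 - 16Q = 0, so Q = 8. min AVC = 16.
So the shutdown price is $16.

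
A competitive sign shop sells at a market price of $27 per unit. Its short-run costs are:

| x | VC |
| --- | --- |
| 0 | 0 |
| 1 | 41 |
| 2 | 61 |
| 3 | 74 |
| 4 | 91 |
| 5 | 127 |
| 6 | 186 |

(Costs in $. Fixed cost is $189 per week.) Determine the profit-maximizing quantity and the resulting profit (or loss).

x = 4; profit = -$172

Tabulate TR − TC: x=0: -189; x=1: -203; x=2: -196; x=3: -182; x=4: -172; x=5: -181; x=6: -213.
Profit is maximized at x = 4. AVC there is 91/4 = $22.75 ≤ P, so producing beats shutting down (which would give -$189).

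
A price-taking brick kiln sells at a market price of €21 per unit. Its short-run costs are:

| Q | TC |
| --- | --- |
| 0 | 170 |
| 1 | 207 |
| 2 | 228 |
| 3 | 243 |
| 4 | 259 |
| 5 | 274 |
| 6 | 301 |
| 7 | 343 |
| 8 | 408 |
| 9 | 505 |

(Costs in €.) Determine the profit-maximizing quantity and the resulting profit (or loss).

Q = 5; profit = -€169

Compute π = P·Q − TC at each output: Q=0: -170; Q=1: -186; Q=2: -186; Q=3: -180; Q=4: -175; Q=5: -169; Q=6: -175; Q=7: -196; Q=8: -240; Q=9: -316.
Profit is maximized at Q = 5. AVC there is 104/5 = €20.80 ≤ P, so producing beats shutting down (which would give -€170).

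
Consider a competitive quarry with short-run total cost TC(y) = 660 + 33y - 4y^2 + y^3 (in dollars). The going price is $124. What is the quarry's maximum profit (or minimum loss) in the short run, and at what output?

AVC = 33 - 4y + y^2 has its minimum $29 at y = 2; price $124 clears that bar, so the firm operates.
MC = 33 - 8y + 3y^2. Setting P = MC and taking the root on the rising branch gives y* = 7.
TR = 124·7 = 868. TC = 660 + 378 = 1038. Profit = 868 − 1038 = -$170.
By producing, the firm covers all variable cost plus $490 of fixed cost; shutting down would lose the full $660.

Profit = -$170 at y = 7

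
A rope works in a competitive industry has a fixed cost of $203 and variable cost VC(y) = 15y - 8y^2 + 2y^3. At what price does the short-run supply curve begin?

$7 per unit

The shutdown price is the minimum of AVC. VC = 15y - 8y^2 + 2y^3, so AVC = 15 - 8y + 2y^2.
dAVC/dy = -8 + 4y = 0 gives y = 2. min AVC = 15 - 8·2 + 2·2^2 = 7.
For P < $7 the firm produces nothing.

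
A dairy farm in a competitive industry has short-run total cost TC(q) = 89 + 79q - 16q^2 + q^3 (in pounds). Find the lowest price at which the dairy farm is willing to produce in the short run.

£15 per unit

Short-run supply begins at min AVC. From VC = 79q - 16q^2 + q^3, AVC = 79 - 16q + q^2.
dAVC/dq = -16 + 2q = 0 gives q = 8. min AVC = 79 - 16·8 + 8^2 = 15.
For P < £15 the firm produces nothing.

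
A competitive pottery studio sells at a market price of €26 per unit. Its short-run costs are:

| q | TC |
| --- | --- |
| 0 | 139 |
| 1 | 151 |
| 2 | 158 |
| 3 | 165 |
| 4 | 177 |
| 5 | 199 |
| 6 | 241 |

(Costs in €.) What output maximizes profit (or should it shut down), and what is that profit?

q = 5; profit = -€69

Compute π = P·q − TC at each output: q=0: -139; q=1: -125; q=2: -106; q=3: -87; q=4: -73; q=5: -69; q=6: -85.
Profit is maximized at q = 5. AVC there is 60/5 = €12 ≤ P, so producing beats shutting down (which would give -€139).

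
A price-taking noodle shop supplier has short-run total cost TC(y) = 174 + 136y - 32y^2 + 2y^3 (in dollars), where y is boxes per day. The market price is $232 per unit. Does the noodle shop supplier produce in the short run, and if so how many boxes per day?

Produce at y = 12

Variable cost is VC = 136y - 32y^2 + 2y^3, so AVC = VC/y = 136 - 32y + 2y^2 and MC = dTC/dy = 136 - 64y + 6y^2.
AVC hits its minimum where MC = AVC, at y = 8, giving min AVC = 136 - 32·8 + 2·8^2 = $8.
Since P = $232 ≥ min AVC = $8, price covers variable cost and the firm should produce.
Set P = MC: 232 = 136 - 64y + 6y^2 → -96 - 64y + 6y^2 = 0. The roots are y = -4/3 and y = 12; the profit-maximizing output is on the rising part of MC, so y* = 12.
Check: AVC at y = 12 is $40 ≤ P, so revenue covers variable cost.
Profit = P·y − TC = 232·12 − 654 = $2130.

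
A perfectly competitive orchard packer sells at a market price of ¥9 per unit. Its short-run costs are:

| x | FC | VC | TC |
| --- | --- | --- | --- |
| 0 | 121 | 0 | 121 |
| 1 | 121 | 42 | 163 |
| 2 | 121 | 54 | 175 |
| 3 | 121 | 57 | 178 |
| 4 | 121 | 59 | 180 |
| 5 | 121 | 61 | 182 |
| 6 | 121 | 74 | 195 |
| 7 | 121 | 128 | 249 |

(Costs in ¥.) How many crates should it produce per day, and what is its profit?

Tabulate TR − TC: x=0: -121; x=1: -154; x=2: -157; x=3: -151; x=4: -144; x=5: -137; x=6: -141; x=7: -186.
Profit is highest at x = 0. Equivalently, the lowest AVC in the table is 61/5 ≈ ¥12.20 at x = 5, and P = ¥9 falls below it — price never covers variable cost, so the firm shuts down and loses only its fixed cost.

x = 0 (shut down); profit = -¥121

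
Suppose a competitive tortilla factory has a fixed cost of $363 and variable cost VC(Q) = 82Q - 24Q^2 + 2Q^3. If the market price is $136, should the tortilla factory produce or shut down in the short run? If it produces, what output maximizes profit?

Variable cost is VC = 82Q - 24Q^2 + 2Q^3, so AVC = VC/Q = 82 - 24Q + 2Q^2 and MC = dTC/dQ = 82 - 48Q + 6Q^2.
AVC is minimized where dAVC/dQ = -24 + 4Q = 0, at Q = 6; min AVC = 82 - 24·6 + 2·6^2 = $10.
P = $136 exceeds min AVC = $10, so the firm stays open.
P = MC gives -54 - 48Q + 6Q^2 = 0, with roots -1 and 9. Take the larger (rising MC): Q* = 9.
Check: AVC at Q = 9 is $28 ≤ P, so revenue covers variable cost.
Profit = P·Q − TC = 136·9 − 615 = $609.

Produce at Q = 9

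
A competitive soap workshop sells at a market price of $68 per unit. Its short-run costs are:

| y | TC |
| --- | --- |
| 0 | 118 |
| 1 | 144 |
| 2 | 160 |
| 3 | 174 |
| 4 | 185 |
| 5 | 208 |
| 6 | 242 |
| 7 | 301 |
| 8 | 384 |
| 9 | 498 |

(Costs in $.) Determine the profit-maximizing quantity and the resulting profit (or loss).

Profit at each row (π = 68y − TC): y=0: -118; y=1: -76; y=2: -24; y=3: 30; y=4: 87; y=5: 132; y=6: 166; y=7: 175; y=8: 160; y=9: 114.
Profit is maximized at y = 7. AVC there is 183/7 = $26.14 ≤ P, so producing beats shutting down (which would give -$118).

y = 7; profit = $175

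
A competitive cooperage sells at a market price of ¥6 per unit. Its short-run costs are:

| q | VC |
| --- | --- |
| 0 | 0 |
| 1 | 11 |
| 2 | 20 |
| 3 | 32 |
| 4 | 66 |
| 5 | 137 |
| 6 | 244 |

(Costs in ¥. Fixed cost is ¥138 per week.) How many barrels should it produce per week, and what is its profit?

Profit at each row (π = 6q − TC): q=0: -138; q=1: -143; q=2: -146; q=3: -152; q=4: -180; q=5: -245; q=6: -346.
Profit is highest at q = 0. Equivalently, the lowest AVC in the table is 20/2 ≈ ¥10 at q = 2, and P = ¥6 falls below it — price never covers variable cost, so the firm shuts down and loses only its fixed cost.

q = 0 (shut down); profit = -¥138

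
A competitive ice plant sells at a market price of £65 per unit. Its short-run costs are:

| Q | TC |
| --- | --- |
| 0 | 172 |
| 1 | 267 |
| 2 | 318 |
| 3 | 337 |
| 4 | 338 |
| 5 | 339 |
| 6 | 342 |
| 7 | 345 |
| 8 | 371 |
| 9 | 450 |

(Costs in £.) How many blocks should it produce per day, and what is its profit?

Q = 8; profit = £149

Tabulate TR − TC: Q=0: -172; Q=1: -202; Q=2: -188; Q=3: -142; Q=4: -78; Q=5: -14; Q=6: 48; Q=7: 110; Q=8: 149; Q=9: 135.
Profit is maximized at Q = 8. AVC there is 199/8 = £24.88 ≤ P, so producing beats shutting down (which would give -£172).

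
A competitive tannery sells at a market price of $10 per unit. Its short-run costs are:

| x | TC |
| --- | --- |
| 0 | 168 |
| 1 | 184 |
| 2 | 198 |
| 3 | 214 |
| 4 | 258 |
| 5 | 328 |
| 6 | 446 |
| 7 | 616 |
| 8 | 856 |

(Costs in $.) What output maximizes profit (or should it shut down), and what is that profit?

Tabulate TR − TC: x=0: -168; x=1: -174; x=2: -178; x=3: -184; x=4: -218; x=5: -278; x=6: -386; x=7: -546; x=8: -776.
Profit is highest at x = 0. Equivalently, the lowest AVC in the table is 30/2 ≈ $15 at x = 2, and P = $10 falls below it — price never covers variable cost, so the firm shuts down and loses only its fixed cost.

x = 0 (shut down); profit = -$168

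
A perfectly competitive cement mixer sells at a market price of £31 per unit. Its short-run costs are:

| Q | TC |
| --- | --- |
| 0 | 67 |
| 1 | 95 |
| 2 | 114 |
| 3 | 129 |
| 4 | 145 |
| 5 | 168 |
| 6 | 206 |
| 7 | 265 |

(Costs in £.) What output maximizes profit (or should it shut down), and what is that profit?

Q = 5; profit = -£13

Tabulate TR − TC: Q=0: -67; Q=1: -64; Q=2: -52; Q=3: -36; Q=4: -21; Q=5: -13; Q=6: -20; Q=7: -48.
Profit is maximized at Q = 5. AVC there is 101/5 = £20.20 ≤ P, so producing beats shutting down (which would give -£67).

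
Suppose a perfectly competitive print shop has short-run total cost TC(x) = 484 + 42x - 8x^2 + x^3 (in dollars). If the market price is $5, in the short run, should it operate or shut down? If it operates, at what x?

Shut down

From TC, MC = TC'(x) = 42 - 16x + 3x^2 and AVC = VC/x = 42 - 8x + x^2.
AVC hits its minimum where MC = AVC, at x = 4, giving min AVC = 42 - 8·4 + 4^2 = $26.
P = $5 lies below min AVC = $26; no output level covers variable cost.
Shutting down limits the loss to fixed cost, $484.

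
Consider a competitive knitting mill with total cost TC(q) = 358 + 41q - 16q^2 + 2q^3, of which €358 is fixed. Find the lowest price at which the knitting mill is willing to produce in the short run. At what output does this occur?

The firm shuts down when price falls below the minimum of average variable cost. AVC = VC/q = 41 - 16q + 2q^2.
At the minimum of AVC, MC = AVC. MC = 41 - 32q + 6q^2; setting MC = AVC gives 4q^2 - 16q = 0, so q = 4. min AVC = 9.
The firm shuts down for any P below €9.

€9 per unit, at q = 4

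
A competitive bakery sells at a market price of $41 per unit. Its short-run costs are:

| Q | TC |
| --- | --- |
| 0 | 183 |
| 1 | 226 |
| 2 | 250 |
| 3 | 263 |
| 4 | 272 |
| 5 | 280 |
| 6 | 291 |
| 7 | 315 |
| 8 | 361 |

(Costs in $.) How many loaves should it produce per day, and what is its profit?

Q = 7; profit = -$28

Tabulate TR − TC: Q=0: -183; Q=1: -185; Q=2: -168; Q=3: -140; Q=4: -108; Q=5: -75; Q=6: -45; Q=7: -28; Q=8: -33.
Profit is maximized at Q = 7. AVC there is 132/7 = $18.86 ≤ P, so producing beats shutting down (which would give -$183).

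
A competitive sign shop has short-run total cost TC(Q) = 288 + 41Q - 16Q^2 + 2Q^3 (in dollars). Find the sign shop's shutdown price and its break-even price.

AVC = 41 - 16Q + 2Q^2; minimized at Q = 4, giving min AVC = $9. That is the shutdown price.
ATC = 288/Q + 41 - 16Q + 2Q^2. Setting dATC/dQ = −288/Q^2 − 16 + 4Q = 0 gives Q = 6 (since 4·6^3 − 16·6^2 = 288).
min ATC = 288/6 + 41 − 16·6 + 2·6^2 = $65. That is the break-even price.
For $9 ≤ P < $65 the firm produces at a loss; below $9 it shuts down.

Shutdown price = $9; break-even price = $65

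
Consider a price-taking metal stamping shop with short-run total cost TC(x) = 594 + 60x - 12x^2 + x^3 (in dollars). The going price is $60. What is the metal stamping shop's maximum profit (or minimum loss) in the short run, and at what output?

AVC = 60 - 12x + x^2; min AVC = $24 at x = 6. Since P = $60 ≥ min AVC, the firm produces.
MC = 60 - 24x + 3x^2. Setting P = MC and taking the root on the rising branch gives x* = 8.
TR = 60·8 = 480. TC = 594 + 224 = 818. Profit = 480 − 818 = -$338.
Shutting down would mean losing the fixed cost of $594, so operating at a loss of $338 is better by $256.

Profit = -$338 at x = 8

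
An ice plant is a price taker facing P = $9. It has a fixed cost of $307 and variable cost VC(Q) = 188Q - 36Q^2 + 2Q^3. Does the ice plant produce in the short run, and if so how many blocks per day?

Shut down

From TC, MC = TC'(Q) = 188 - 72Q + 6Q^2 and AVC = VC/Q = 188 - 36Q + 2Q^2.
The AVC parabola has its vertex at Q = 36/4 = 9, where AVC = 188 - 36·9 + 2·9^2 = $26.
P = $9 lies below min AVC = $26; no output level covers variable cost.
Best response: produce nothing and absorb the $307 fixed cost.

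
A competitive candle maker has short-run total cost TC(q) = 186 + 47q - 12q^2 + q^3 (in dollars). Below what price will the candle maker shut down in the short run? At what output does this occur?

$11 per unit, at q = 6

The shutdown price is the minimum of AVC. VC = 47q - 12q^2 + q^3, so AVC = 47 - 12q + q^2.
dAVC/dq = -12 + 2q = 0 gives q = 6. min AVC = 47 - 12·6 + 6^2 = 11.
The firm shuts down for any P below $11.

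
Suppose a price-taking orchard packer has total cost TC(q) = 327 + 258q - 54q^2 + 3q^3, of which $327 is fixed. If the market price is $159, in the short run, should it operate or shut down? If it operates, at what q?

From TC, MC = TC'(q) = 258 - 108q + 9q^2 and AVC = VC/q = 258 - 54q + 3q^2.
AVC hits its minimum where MC = AVC, at q = 9, giving min AVC = 258 - 54·9 + 3·9^2 = $15.
Since P = $159 ≥ min AVC = $15, price covers variable cost and the firm should produce.
P = MC gives 99 - 108q + 9q^2 = 0, with roots 1 and 11. Take the larger (rising MC): q* = 11.
Check: AVC at q = 11 is $27 ≤ P, so revenue covers variable cost.
Profit = P·q − TC = 159·11 − 624 = $1125.

Produce at q = 11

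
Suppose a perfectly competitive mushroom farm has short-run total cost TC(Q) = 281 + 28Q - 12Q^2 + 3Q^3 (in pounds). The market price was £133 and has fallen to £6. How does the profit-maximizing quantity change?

Output falls from 5 to 0 (the firm shuts down)

AVC = 28 - 12Q + 3Q^2, minimized at Q = 2 where min AVC = £16. MC = 28 - 24Q + 9Q^2.
With P = £133 above the shutdown price, P = MC gives Q = 5.
At P = £6 < min AVC = £16, price no longer covers variable cost at any output, so the firm shuts down: Q = 0.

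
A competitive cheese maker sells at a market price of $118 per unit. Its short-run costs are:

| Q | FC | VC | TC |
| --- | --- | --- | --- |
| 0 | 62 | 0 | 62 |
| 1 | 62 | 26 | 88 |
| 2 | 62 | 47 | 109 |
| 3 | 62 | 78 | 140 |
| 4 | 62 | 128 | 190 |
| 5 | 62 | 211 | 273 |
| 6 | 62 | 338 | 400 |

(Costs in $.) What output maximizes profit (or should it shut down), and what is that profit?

Q = 5; profit = $317

Profit at each row (π = 118Q − TC): Q=0: -62; Q=1: 30; Q=2: 127; Q=3: 214; Q=4: 282; Q=5: 317; Q=6: 308.
Profit is maximized at Q = 5. AVC there is 211/5 = $42.20 ≤ P, so producing beats shutting down (which would give -$62).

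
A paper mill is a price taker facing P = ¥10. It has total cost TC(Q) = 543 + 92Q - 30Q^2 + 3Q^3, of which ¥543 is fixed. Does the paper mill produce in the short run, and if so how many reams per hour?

Shut down

From TC, MC = TC'(Q) = 92 - 60Q + 9Q^2 and AVC = VC/Q = 92 - 30Q + 3Q^2.
AVC is minimized where dAVC/dQ = -30 + 6Q = 0, at Q = 5; min AVC = 92 - 30·5 + 3·5^2 = ¥17.
P = ¥10 lies below min AVC = ¥17; no output level covers variable cost.
Shutting down limits the loss to fixed cost, ¥543.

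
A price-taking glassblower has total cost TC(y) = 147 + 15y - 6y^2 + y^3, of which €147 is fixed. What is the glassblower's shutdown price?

The shutdown price is the minimum of AVC. VC = 15y - 6y^2 + y^3, so AVC = 15 - 6y + y^2.
dAVC/dy = -6 + 2y = 0 gives y = 3. min AVC = 15 - 6·3 + 3^2 = 6.
The firm shuts down for any P below €6.

€6 per unit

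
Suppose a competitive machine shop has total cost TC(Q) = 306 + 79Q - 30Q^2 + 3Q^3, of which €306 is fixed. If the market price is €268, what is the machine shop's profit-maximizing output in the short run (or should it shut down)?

Strip out fixed cost: VC = 79Q - 30Q^2 + 3Q^3. Then AVC = 79 - 30Q + 3Q^2 and MC = 79 - 60Q + 9Q^2.
AVC is minimized where dAVC/dQ = -30 + 6Q = 0, at Q = 5; min AVC = 79 - 30·5 + 3·5^2 = €4.
P = €268 exceeds min AVC = €4, so the firm stays open.
P = MC gives -189 - 60Q + 9Q^2 = 0, with roots -7/3 and 9. Take the larger (rising MC): Q* = 9.
Check: AVC at Q = 9 is €52 ≤ P, so revenue covers variable cost.
Profit = P·Q − TC = 268·9 − 774 = €1638.

Produce at Q = 9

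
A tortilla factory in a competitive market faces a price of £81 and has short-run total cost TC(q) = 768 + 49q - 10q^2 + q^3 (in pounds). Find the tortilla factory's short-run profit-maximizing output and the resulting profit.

Profit = -£384 at q = 8

AVC = 49 - 10q + q^2; min AVC = £24 at q = 5. Since P = £81 ≥ min AVC, the firm produces.
With MC = 49 - 20q + 3q^2, P = MC on the upward-sloping part at q* = 8.
TR = 81·8 = 648. TC = 768 + 264 = 1032. Profit = 648 − 1032 = -£384.
Shutting down would mean losing the fixed cost of £768, so operating at a loss of £384 is better by £384.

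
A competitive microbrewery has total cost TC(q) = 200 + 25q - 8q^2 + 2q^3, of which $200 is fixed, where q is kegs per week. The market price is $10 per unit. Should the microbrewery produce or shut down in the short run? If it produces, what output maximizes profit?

Shut down

From TC, MC = TC'(q) = 25 - 16q + 6q^2 and AVC = VC/q = 25 - 8q + 2q^2.
AVC is minimized where dAVC/dq = -8 + 4q = 0, at q = 2; min AVC = 25 - 8·2 + 2·2^2 = $17.
With P < min AVC ($10 < $17), every unit sold adds to the loss.
Shutting down limits the loss to fixed cost, $200.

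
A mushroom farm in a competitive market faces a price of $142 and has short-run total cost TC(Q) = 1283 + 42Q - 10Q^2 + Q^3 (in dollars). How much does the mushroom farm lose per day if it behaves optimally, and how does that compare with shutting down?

AVC = 42 - 10Q + Q^2 has its minimum $17 at Q = 5; price $142 clears that bar, so the firm operates.
MC = 42 - 20Q + 3Q^2. Setting P = MC and taking the root on the rising branch gives Q* = 10.
TR = 142·10 = 1420. TC = 1283 + 420 = 1703. Profit = 1420 − 1703 = -$283.
That loss of $283 beats the $1283 the firm would lose by shutting down; producing recovers $1000 of fixed cost.

Profit = -$283 at Q = 10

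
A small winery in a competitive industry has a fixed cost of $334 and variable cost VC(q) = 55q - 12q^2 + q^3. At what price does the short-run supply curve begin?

$19 per unit

The shutdown price is the minimum of AVC. VC = 55q - 12q^2 + q^3, so AVC = 55 - 12q + q^2.
dAVC/dq = -12 + 2q = 0 gives q = 6. min AVC = 55 - 12·6 + 6^2 = 19.
The firm shuts down for any P below $19.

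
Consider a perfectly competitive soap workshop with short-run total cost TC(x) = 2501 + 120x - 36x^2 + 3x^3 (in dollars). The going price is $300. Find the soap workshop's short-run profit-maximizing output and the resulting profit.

AVC = 120 - 36x + 3x^2; min AVC = $12 at x = 6. Since P = $300 ≥ min AVC, the firm produces.
MC = 120 - 72x + 9x^2. Setting P = MC and taking the root on the rising branch gives x* = 10.
TR = 300·10 = 3000. TC = 2501 + 600 = 3101. Profit = 3000 − 3101 = -$101.
Shutting down would mean losing the fixed cost of $2501, so operating at a loss of $101 is better by $2400.

Profit = -$101 at x = 10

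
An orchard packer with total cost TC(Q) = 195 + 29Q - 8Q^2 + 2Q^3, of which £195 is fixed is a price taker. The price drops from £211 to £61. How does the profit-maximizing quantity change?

Output falls from 7 to 4

MC = 29 - 16Q + 6Q^2; the shutdown threshold is min AVC = £21 (at Q = 2).
At P = £211 ≥ min AVC, set P = MC on the rising branch: Q = 7.
At P = £61 ≥ min AVC, set P = MC: Q = 4. The firm stays open but cuts output.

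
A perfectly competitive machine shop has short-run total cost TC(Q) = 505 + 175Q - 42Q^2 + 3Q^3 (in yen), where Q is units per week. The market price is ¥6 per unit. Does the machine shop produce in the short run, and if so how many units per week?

Variable cost is VC = 175Q - 42Q^2 + 3Q^3, so AVC = VC/Q = 175 - 42Q + 3Q^2 and MC = dTC/dQ = 175 - 84Q + 9Q^2.
AVC is minimized where dAVC/dQ = -42 + 6Q = 0, at Q = 7; min AVC = 175 - 42·7 + 3·7^2 = ¥28.
With P < min AVC (¥6 < ¥28), every unit sold adds to the loss.
Best response: produce nothing and absorb the ¥505 fixed cost.

Shut down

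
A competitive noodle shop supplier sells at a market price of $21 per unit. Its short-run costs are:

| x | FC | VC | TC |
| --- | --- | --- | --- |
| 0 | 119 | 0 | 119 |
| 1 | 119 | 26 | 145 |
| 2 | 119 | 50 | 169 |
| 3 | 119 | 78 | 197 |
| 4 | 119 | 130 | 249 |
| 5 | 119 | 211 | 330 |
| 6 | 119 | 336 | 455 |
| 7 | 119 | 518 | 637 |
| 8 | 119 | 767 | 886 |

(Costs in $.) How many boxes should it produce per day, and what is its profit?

x = 0 (shut down); profit = -$119

Compute π = P·x − TC at each output: x=0: -119; x=1: -124; x=2: -127; x=3: -134; x=4: -165; x=5: -225; x=6: -329; x=7: -490; x=8: -718.
Profit is highest at x = 0. Equivalently, the lowest AVC in the table is 50/2 ≈ $25 at x = 2, and P = $21 falls below it — price never covers variable cost, so the firm shuts down and loses only its fixed cost.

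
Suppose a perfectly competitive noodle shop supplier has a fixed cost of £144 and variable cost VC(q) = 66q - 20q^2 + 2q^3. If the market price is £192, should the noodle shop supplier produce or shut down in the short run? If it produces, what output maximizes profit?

From TC, MC = TC'(q) = 66 - 40q + 6q^2 and AVC = VC/q = 66 - 20q + 2q^2.
The AVC parabola has its vertex at q = 20/4 = 5, where AVC = 66 - 20·5 + 2·5^2 = £16.
P = £192 exceeds min AVC = £16, so the firm stays open.
Solving P = MC: -126 - 40q + 6q^2 = 0 ⇒ q = -7/3 or 9. On the upward-sloping branch, q* = 9.
Check: AVC at q = 9 is £48 ≤ P, so revenue covers variable cost.
Profit = P·q − TC = 192·9 − 576 = £1152.

Produce at q = 9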